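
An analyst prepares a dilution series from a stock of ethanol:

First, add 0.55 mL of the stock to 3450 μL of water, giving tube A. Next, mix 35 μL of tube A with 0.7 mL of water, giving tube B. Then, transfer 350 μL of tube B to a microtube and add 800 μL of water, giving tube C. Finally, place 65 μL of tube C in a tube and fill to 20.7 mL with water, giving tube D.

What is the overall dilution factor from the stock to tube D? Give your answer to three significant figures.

Step 1: 0.55 mL + 3450 μL = 4 mL total → factor 4/0.55 = 7.2727
Step 2: 35 μL + 0.7 mL = 735 μL total → factor 735/35 = 21
Step 3: 350 μL + 800 μL = 1150 μL total → factor 1150/350 = 3.2857
Step 4: 65 μL brought to 20.7 mL → factor 20700/65 = 318.46
Overall dilution factor = 7.2727 × 21 × 3.2857 × 318.46 = 1.5981 × 10^5

1.60 × 10^5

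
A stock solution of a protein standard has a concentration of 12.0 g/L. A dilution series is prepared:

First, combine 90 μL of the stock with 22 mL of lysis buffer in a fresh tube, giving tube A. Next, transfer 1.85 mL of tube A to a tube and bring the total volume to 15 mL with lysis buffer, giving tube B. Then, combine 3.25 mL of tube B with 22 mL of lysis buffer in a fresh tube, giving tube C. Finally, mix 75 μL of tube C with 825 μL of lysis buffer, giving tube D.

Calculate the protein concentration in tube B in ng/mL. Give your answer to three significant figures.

6.03 × 10^3 ng/mL

Step 1: 90 μL + 22 mL = 22090 μL total → factor 22090/90 = 245.44
Step 2: 1.85 mL brought to 15 mL → factor 15/1.85 = 8.1081
Dilution factor through tube B = 245.44 × 8.1081 = 1990.1
[tube B] = 12.0 g/L / 1990.1 = 0.006030 g/L = 6.03 × 10^3 ng/mL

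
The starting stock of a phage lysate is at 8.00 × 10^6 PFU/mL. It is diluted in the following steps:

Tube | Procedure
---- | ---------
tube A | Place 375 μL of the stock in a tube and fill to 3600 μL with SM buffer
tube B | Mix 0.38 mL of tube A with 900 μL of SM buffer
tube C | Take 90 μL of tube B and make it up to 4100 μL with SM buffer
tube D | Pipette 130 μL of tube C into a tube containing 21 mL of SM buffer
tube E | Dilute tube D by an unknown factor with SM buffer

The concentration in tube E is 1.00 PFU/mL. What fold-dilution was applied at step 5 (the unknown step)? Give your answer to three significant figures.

33.4-fold

Step 1: 375 μL brought to 3600 μL → factor 3600/375 = 9.6
Step 2: 0.38 mL + 900 μL = 1.28 mL total → factor 1.28/0.38 = 3.3684
Step 3: 90 μL brought to 4100 μL → factor 4100/90 = 45.556
Step 4: 130 μL + 21 mL = 21130 μL total → factor 21130/130 = 162.54
Step 5: unknown factor x
Product of known-step factors = 2.3944 × 10^5
Overall factor = 8.00 × 10^6 PFU/mL / (1.00 PFU/mL) = 8 × 10^6
x = 8 × 10^6 / 2.3944 × 10^5 = 33.4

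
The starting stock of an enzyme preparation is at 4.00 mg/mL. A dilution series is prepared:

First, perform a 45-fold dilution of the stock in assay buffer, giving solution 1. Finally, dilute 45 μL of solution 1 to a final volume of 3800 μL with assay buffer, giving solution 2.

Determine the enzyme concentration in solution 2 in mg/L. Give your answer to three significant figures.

Step 1: 45-fold → factor 45
Step 2: 45 μL brought to 3800 μL → factor 3800/45 = 84.444
Overall dilution factor = 45 × 84.444 = 3800
Final = 4.00 mg/mL / 3800 = 0.001053 mg/mL = 1.05 mg/L

1.05 mg/L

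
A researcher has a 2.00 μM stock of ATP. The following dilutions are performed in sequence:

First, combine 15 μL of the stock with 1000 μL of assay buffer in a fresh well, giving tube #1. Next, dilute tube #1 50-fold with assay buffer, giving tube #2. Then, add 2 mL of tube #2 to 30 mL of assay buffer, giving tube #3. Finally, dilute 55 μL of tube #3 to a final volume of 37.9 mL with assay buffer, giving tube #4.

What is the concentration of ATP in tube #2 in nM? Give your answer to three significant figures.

Step 1: 15 μL + 1000 μL = 1015 μL total → factor 1015/15 = 67.667
Step 2: 50-fold → factor 50
Dilution factor through tube #2 = 67.667 × 50 = 3383.3
[tube #2] = 2.00 μM / 3383.3 = 0.0005911 μM = 0.591 nM

0.591 nM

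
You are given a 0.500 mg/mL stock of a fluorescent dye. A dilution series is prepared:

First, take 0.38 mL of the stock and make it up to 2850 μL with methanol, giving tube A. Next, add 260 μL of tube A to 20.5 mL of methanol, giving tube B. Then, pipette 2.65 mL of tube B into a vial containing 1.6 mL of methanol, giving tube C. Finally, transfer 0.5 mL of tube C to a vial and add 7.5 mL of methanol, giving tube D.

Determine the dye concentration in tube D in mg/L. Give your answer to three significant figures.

Step 1: 0.38 mL brought to 2850 μL → factor 2.85/0.38 = 7.5
Step 2: 260 μL + 20.5 mL = 20760 μL total → factor 20760/260 = 79.846
Step 3: 2.65 mL + 1.6 mL = 4.25 mL total → factor 4.25/2.65 = 1.6038
Step 4: 0.5 mL + 7.5 mL = 8 mL total → factor 8/0.5 = 16
Overall dilution factor = 7.5 × 79.846 × 1.6038 × 16 = 15367
Final = 0.500 mg/mL / 15367 = 3.254 × 10^-5 mg/mL = 0.0325 mg/L

0.0325 mg/L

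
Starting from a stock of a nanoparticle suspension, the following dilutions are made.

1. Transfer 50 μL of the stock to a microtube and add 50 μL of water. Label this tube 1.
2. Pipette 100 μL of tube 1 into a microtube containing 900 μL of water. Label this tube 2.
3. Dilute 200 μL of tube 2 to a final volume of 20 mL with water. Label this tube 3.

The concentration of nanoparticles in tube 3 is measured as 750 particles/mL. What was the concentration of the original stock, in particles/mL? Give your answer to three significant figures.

Step 1: 50 μL + 50 μL = 100 μL total → factor 100/50 = 2
Step 2: 100 μL + 900 μL = 1000 μL total → factor 1000/100 = 10
Step 3: 200 μL brought to 20 mL → factor 20000/200 = 100
Overall dilution factor = 2 × 10 × 100 = 2000
Stock = 750 particles/mL × 2000 = 1.50 × 10^6 particles/mL

1.50 × 10^6 particles/mL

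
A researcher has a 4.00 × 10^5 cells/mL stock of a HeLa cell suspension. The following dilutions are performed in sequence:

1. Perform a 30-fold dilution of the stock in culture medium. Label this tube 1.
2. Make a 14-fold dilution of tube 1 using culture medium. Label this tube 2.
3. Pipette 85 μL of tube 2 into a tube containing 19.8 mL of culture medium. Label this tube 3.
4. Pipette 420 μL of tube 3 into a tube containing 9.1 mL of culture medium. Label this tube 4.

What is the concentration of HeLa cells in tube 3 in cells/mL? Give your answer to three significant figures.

Step 1: 30-fold → factor 30
Step 2: 14-fold → factor 14
Step 3: 85 μL + 19.8 mL = 19885 μL total → factor 19885/85 = 233.94
Dilution factor through tube 3 = 30 × 14 × 233.94 = 98255
[tube 3] = 4.00 × 10^5 cells/mL / 98255 = 4.07 cells/mL

4.07 cells/mL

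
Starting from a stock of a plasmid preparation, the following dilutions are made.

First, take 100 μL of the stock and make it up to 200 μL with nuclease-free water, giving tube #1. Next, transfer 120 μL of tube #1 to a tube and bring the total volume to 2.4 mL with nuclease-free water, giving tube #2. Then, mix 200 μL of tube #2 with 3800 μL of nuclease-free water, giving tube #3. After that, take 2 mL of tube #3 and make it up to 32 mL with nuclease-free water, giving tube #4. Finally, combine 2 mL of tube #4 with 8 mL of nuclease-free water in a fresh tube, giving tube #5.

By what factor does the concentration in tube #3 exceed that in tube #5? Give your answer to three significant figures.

80.0

Step 1: 100 μL brought to 200 μL → factor 200/100 = 2
Step 2: 120 μL brought to 2.4 mL → factor 2400/120 = 20
Step 3: 200 μL + 3800 μL = 4000 μL total → factor 4000/200 = 20
Step 4: 2 mL brought to 32 mL → factor 32/2 = 16
Step 5: 2 mL + 8 mL = 10 mL total → factor 10/2 = 5
Dilution factor to tube #3 = 800; to tube #5 = 64000
[tube #3]/[tube #5] = (factor to tube #5)/(factor to tube #3) = 64000/800 = 80.0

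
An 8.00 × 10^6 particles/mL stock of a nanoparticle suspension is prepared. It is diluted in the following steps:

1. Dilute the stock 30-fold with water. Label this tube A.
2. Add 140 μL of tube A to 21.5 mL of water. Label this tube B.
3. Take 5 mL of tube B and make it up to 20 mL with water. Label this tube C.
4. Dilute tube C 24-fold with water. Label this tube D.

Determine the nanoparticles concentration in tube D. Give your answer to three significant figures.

Step 1: 30-fold → factor 30
Step 2: 140 μL + 21.5 mL = 21640 μL total → factor 21640/140 = 154.57
Step 3: 5 mL brought to 20 mL → factor 20/5 = 4
Step 4: 24-fold → factor 24
Overall dilution factor = 30 × 154.57 × 4 × 24 = 4.4517 × 10^5
Final = 8.00 × 10^6 particles/mL / 4.4517 × 10^5 = 18.0 particles/mL

18.0 particles/mL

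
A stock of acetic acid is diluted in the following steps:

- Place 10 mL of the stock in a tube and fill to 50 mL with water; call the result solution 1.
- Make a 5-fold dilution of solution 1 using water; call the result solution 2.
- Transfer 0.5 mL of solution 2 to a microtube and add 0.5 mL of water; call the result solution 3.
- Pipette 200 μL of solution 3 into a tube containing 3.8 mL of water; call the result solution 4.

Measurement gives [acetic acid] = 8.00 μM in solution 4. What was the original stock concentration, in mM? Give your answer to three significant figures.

Step 1: 10 mL brought to 50 mL → factor 50/10 = 5
Step 2: 5-fold → factor 5
Step 3: 0.5 mL + 0.5 mL = 1 mL total → factor 1/0.5 = 2
Step 4: 200 μL + 3.8 mL = 4000 μL total → factor 4000/200 = 20
Overall dilution factor = 5 × 5 × 2 × 20 = 1000
Stock = 8.00 μM × 1000 = 8000 μM = 8.00 mM

8.00 mM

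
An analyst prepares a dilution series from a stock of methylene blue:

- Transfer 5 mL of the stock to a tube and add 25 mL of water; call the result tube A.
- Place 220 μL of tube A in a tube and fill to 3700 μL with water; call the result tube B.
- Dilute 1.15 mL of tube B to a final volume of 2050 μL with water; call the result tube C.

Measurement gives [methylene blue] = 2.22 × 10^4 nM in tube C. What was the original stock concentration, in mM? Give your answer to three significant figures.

Step 1: 5 mL + 25 mL = 30 mL total → factor 30/5 = 6
Step 2: 220 μL brought to 3700 μL → factor 3700/220 = 16.818
Step 3: 1.15 mL brought to 2050 μL → factor 2.05/1.15 = 1.7826
Overall dilution factor = 6 × 16.818 × 1.7826 = 179.88
Stock = 2.22 × 10^4 nM × 179.88 = 3.993 × 10^6 nM = 3.99 mM

3.99 mM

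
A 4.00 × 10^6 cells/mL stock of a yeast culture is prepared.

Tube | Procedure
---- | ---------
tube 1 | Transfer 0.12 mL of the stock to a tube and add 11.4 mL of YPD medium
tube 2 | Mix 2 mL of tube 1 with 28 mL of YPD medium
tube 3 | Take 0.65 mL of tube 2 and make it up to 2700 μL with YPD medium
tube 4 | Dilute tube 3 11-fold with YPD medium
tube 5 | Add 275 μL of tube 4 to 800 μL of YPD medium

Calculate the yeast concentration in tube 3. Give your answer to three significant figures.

669 cells/mL

Step 1: 0.12 mL + 11.4 mL = 11.52 mL total → factor 11.52/0.12 = 96
Step 2: 2 mL + 28 mL = 30 mL total → factor 30/2 = 15
Step 3: 0.65 mL brought to 2700 μL → factor 2.7/0.65 = 4.1538
Dilution factor through tube 3 = 96 × 15 × 4.1538 = 5981.5
[tube 3] = 4.00 × 10^6 cells/mL / 5981.5 = 669 cells/mL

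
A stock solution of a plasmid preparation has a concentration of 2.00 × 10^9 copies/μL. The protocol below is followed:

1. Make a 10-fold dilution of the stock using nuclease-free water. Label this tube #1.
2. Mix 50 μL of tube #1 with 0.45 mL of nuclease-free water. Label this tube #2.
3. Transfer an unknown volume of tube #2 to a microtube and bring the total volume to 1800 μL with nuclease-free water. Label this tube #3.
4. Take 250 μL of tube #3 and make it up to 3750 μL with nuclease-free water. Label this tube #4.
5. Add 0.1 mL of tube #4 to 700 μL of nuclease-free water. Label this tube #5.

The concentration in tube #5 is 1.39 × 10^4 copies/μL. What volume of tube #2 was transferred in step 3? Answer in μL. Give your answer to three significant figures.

150 μL

Step 1: 10-fold → factor 10
Step 2: 50 μL + 0.45 mL = 500 μL total → factor 500/50 = 10
Step 3: v brought to 1800 μL → factor = 1800 μL/v
Step 4: 250 μL brought to 3750 μL → factor 3750/250 = 15
Step 5: 0.1 mL + 700 μL = 0.8 mL total → factor 0.8/0.1 = 8
Product of known-step factors = 12000
Overall factor = 2.00 × 10^9 copies/μL / (1.39 × 10^4 copies/μL) = 1.4388 × 10^5
Step-3 factor = 1.4388 × 10^5 / 12000 = 11.99
v = 1800 μL / 11.99 = 150 μL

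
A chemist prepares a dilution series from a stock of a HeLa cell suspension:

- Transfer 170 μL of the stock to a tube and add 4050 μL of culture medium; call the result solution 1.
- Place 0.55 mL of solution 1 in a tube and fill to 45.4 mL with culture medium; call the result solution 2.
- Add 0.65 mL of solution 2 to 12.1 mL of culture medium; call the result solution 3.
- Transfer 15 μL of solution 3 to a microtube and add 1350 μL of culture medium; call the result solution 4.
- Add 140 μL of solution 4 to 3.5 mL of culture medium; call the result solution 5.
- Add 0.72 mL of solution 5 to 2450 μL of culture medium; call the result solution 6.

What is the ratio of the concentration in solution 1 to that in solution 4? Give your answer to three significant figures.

Step 1: 170 μL + 4050 μL = 4220 μL total → factor 4220/170 = 24.824
Step 2: 0.55 mL brought to 45.4 mL → factor 45.4/0.55 = 82.545
Step 3: 0.65 mL + 12.1 mL = 12.75 mL total → factor 12.75/0.65 = 19.615
Step 4: 15 μL + 1350 μL = 1365 μL total → factor 1365/15 = 91
Dilution factor to solution 1 = 24.824; to solution 4 = 3.6576 × 10^6
[solution 1]/[solution 4] = (factor to solution 4)/(factor to solution 1) = 3.6576 × 10^6/24.824 = 1.47 × 10^5

1.47 × 10^5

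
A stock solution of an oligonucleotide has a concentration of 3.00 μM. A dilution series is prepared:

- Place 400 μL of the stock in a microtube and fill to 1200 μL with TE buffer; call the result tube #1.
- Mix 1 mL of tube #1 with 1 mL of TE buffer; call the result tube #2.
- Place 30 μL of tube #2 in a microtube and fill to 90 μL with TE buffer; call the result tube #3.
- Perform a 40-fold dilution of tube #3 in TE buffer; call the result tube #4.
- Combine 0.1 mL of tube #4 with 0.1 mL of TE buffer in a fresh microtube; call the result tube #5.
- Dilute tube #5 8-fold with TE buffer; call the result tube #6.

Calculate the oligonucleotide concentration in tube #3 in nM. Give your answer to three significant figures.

Step 1: 400 μL brought to 1200 μL → factor 1200/400 = 3
Step 2: 1 mL + 1 mL = 2 mL total → factor 2/1 = 2
Step 3: 30 μL brought to 90 μL → factor 90/30 = 3
Dilution factor through tube #3 = 3 × 2 × 3 = 18
[tube #3] = 3.00 μM / 18 = 0.1667 μM = 167 nM

167 nM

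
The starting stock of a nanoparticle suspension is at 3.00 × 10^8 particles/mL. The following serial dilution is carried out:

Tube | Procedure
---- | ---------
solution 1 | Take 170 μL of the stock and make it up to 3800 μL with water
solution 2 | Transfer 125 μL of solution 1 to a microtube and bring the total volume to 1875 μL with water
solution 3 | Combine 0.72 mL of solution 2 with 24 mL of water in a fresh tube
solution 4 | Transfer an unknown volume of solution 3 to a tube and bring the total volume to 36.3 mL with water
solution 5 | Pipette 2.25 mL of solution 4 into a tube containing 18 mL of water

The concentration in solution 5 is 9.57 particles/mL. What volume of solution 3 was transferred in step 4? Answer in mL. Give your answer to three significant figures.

0.120 mL

Step 1: 170 μL brought to 3800 μL → factor 3800/170 = 22.353
Step 2: 125 μL brought to 1875 μL → factor 1875/125 = 15
Step 3: 0.72 mL + 24 mL = 24.72 mL total → factor 24.72/0.72 = 34.333
Step 4: v brought to 36.3 mL → factor = 36.3 mL/v
Step 5: 2.25 mL + 18 mL = 20.25 mL total → factor 20.25/2.25 = 9
Product of known-step factors = 1.0361 × 10^5
Overall factor = 3.00 × 10^8 particles/mL / (9.57 particles/mL) = 3.1348 × 10^7
Step-4 factor = 3.1348 × 10^7 / 1.0361 × 10^5 = 302.57
v = 36.3 mL / 302.57 = 0.120 mL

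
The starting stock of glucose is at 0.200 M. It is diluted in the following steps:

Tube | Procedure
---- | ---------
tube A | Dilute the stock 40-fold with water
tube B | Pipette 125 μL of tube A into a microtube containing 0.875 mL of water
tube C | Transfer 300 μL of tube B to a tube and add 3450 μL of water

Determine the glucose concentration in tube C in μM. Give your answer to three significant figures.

50.0 μM

Step 1: 40-fold → factor 40
Step 2: 125 μL + 0.875 mL = 1000 μL total → factor 1000/125 = 8
Step 3: 300 μL + 3450 μL = 3750 μL total → factor 3750/300 = 12.5
Overall dilution factor = 40 × 8 × 12.5 = 4000
Final = 0.200 M / 4000 = 5.000 × 10^-5 M = 50.0 μM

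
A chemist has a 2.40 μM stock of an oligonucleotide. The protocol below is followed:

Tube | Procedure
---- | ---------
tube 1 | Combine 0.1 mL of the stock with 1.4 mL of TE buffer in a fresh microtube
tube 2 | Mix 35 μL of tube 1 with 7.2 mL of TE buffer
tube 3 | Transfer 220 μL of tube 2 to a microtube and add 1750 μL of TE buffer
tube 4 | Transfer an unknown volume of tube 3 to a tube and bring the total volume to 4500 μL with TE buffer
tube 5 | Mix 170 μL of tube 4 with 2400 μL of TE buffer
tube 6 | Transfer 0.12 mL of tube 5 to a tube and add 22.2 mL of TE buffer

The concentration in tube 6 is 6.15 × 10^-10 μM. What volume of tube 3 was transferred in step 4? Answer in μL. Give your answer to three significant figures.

90.0 μL

Step 1: 0.1 mL + 1.4 mL = 1.5 mL total → factor 1.5/0.1 = 15
Step 2: 35 μL + 7.2 mL = 7235 μL total → factor 7235/35 = 206.71
Step 3: 220 μL + 1750 μL = 1970 μL total → factor 1970/220 = 8.9545
Step 4: v brought to 4500 μL → factor = 4500 μL/v
Step 5: 170 μL + 2400 μL = 2570 μL total → factor 2570/170 = 15.118
Step 6: 0.12 mL + 22.2 mL = 22.32 mL total → factor 22.32/0.12 = 186
Product of known-step factors = 7.8073 × 10^7
Overall factor = 2.40 μM / (6.15 × 10^-10 μM) = 3.9024 × 10^9
Step-4 factor = 3.9024 × 10^9 / 7.8073 × 10^7 = 49.984
v = 4500 μL / 49.984 = 90.0 μL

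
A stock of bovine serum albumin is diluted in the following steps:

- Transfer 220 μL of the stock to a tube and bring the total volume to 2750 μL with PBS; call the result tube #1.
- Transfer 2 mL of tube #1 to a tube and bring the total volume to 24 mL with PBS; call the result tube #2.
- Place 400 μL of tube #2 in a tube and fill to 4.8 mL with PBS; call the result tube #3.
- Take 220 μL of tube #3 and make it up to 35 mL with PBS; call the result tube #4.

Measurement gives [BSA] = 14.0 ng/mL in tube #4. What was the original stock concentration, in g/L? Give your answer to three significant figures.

Step 1: 220 μL brought to 2750 μL → factor 2750/220 = 12.5
Step 2: 2 mL brought to 24 mL → factor 24/2 = 12
Step 3: 400 μL brought to 4.8 mL → factor 4800/400 = 12
Step 4: 220 μL brought to 35 mL → factor 35000/220 = 159.09
Overall dilution factor = 12.5 × 12 × 12 × 159.09 = 2.8636 × 10^5
Stock = 14.0 ng/mL × 2.8636 × 10^5 = 4.009 × 10^6 ng/mL = 4.01 g/L

4.01 g/L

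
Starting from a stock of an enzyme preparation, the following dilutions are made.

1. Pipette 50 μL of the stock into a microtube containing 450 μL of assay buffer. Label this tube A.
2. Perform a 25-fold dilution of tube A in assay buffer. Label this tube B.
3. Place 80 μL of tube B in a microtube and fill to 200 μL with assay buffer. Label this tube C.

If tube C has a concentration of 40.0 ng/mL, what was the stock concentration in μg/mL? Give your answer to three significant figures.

Step 1: 50 μL + 450 μL = 500 μL total → factor 500/50 = 10
Step 2: 25-fold → factor 25
Step 3: 80 μL brought to 200 μL → factor 200/80 = 2.5
Overall dilution factor = 10 × 25 × 2.5 = 625
Stock = 40.0 ng/mL × 625 = 2.500 × 10^4 ng/mL = 25.0 μg/mL

25.0 μg/mL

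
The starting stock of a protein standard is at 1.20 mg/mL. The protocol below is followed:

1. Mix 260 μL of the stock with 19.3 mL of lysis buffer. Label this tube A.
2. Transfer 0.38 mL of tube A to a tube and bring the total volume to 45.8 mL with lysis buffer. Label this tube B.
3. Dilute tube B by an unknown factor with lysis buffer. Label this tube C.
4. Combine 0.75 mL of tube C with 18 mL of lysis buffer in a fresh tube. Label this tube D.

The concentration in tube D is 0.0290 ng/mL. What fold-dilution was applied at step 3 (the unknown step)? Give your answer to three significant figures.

183-fold

Step 1: 260 μL + 19.3 mL = 19560 μL total → factor 19560/260 = 75.231
Step 2: 0.38 mL brought to 45.8 mL → factor 45.8/0.38 = 120.53
Step 3: unknown factor x
Step 4: 0.75 mL + 18 mL = 18.75 mL total → factor 18.75/0.75 = 25
Product of known-step factors = 2.2668 × 10^5
Overall factor = 1.20 mg/mL / (0.0290 ng/mL) = 4.1379 × 10^7
x = 4.1379 × 10^7 / 2.2668 × 10^5 = 183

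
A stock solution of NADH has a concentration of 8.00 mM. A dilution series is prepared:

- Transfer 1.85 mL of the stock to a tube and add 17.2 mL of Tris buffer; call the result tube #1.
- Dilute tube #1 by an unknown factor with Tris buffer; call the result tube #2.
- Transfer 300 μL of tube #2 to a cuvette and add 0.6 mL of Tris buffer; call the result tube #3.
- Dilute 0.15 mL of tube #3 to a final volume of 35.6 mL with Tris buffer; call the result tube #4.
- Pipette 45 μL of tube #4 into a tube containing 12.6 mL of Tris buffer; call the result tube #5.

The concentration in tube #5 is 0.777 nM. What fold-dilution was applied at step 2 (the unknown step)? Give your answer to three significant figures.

5.00-fold

Step 1: 1.85 mL + 17.2 mL = 19.05 mL total → factor 19.05/1.85 = 10.297
Step 2: unknown factor x
Step 3: 300 μL + 0.6 mL = 900 μL total → factor 900/300 = 3
Step 4: 0.15 mL brought to 35.6 mL → factor 35.6/0.15 = 237.33
Step 5: 45 μL + 12.6 mL = 12645 μL total → factor 12645/45 = 281
Product of known-step factors = 2.0602 × 10^6
Overall factor = 8.00 mM / (0.777 nM) = 1.0296 × 10^7
x = 1.0296 × 10^7 / 2.0602 × 10^6 = 5.00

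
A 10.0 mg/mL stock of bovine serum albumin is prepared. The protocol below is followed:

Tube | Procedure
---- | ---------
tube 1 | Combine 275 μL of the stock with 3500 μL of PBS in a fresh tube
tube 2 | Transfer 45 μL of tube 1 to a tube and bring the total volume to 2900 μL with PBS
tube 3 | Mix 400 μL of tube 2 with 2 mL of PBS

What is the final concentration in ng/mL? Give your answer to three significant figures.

Step 1: 275 μL + 3500 μL = 3775 μL total → factor 3775/275 = 13.727
Step 2: 45 μL brought to 2900 μL → factor 2900/45 = 64.444
Step 3: 400 μL + 2 mL = 2400 μL total → factor 2400/400 = 6
Overall dilution factor = 13.727 × 64.444 × 6 = 5307.9
Final = 10.0 mg/mL / 5307.9 = 0.001884 mg/mL = 1.88 × 10^3 ng/mL

1.88 × 10^3 ng/mL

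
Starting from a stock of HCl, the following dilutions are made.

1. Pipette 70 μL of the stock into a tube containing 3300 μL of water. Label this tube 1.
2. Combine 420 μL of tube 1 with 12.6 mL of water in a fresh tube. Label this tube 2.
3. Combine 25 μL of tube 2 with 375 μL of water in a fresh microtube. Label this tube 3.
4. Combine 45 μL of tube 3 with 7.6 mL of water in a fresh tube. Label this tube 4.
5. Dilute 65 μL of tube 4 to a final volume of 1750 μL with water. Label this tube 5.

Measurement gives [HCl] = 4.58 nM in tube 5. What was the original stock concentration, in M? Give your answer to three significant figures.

Step 1: 70 μL + 3300 μL = 3370 μL total → factor 3370/70 = 48.143
Step 2: 420 μL + 12.6 mL = 13020 μL total → factor 13020/420 = 31
Step 3: 25 μL + 375 μL = 400 μL total → factor 400/25 = 16
Step 4: 45 μL + 7.6 mL = 7645 μL total → factor 7645/45 = 169.89
Step 5: 65 μL brought to 1750 μL → factor 1750/65 = 26.923
Overall dilution factor = 48.143 × 31 × 16 × 169.89 × 26.923 = 1.0922 × 10^8
Stock = 4.58 nM × 1.0922 × 10^8 = 5.002 × 10^8 nM = 0.500 M

0.500 M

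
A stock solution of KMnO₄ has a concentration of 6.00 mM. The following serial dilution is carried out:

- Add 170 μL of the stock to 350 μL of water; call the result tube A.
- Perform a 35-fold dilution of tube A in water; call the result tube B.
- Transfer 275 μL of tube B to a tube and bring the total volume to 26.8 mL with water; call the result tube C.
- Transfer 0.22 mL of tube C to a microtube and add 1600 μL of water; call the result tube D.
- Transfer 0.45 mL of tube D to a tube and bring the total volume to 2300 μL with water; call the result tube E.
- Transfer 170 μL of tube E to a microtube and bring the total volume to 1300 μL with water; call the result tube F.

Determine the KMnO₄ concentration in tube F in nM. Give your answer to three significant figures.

1.78 nM

Step 1: 170 μL + 350 μL = 520 μL total → factor 520/170 = 3.0588
Step 2: 35-fold → factor 35
Step 3: 275 μL brought to 26.8 mL → factor 26800/275 = 97.455
Step 4: 0.22 mL + 1600 μL = 1.82 mL total → factor 1.82/0.22 = 8.2727
Step 5: 0.45 mL brought to 2300 μL → factor 2.3/0.45 = 5.1111
Step 6: 170 μL brought to 1300 μL → factor 1300/170 = 7.6471
Overall dilution factor = 3.0588 × 35 × 97.455 × 8.2727 × 5.1111 × 7.6471 = 3.3735 × 10^6
Final = 6.00 mM / 3.3735 × 10^6 = 1.779 × 10^-6 mM = 1.78 nM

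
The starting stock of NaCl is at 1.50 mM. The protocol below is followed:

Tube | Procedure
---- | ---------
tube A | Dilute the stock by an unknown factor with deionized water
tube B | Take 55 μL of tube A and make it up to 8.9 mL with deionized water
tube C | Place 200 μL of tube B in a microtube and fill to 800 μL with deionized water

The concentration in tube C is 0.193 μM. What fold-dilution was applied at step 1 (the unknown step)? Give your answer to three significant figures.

12.0-fold

Step 1: unknown factor x
Step 2: 55 μL brought to 8.9 mL → factor 8900/55 = 161.82
Step 3: 200 μL brought to 800 μL → factor 800/200 = 4
Product of known-step factors = 647.27
Overall factor = 1.50 mM / (0.193 μM) = 7772
x = 7772 / 647.27 = 12.0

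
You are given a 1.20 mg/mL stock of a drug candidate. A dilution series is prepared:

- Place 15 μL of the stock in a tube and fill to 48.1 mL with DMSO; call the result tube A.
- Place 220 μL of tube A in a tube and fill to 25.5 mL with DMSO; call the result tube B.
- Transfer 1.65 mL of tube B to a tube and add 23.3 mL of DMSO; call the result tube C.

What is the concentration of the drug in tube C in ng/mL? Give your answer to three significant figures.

Step 1: 15 μL brought to 48.1 mL → factor 48100/15 = 3206.7
Step 2: 220 μL brought to 25.5 mL → factor 25500/220 = 115.91
Step 3: 1.65 mL + 23.3 mL = 24.95 mL total → factor 24.95/1.65 = 15.121
Overall dilution factor = 3206.7 × 115.91 × 15.121 = 5.6203 × 10^6
Final = 1.20 mg/mL / 5.6203 × 10^6 = 2.135 × 10^-7 mg/mL = 0.214 ng/mL

0.214 ng/mL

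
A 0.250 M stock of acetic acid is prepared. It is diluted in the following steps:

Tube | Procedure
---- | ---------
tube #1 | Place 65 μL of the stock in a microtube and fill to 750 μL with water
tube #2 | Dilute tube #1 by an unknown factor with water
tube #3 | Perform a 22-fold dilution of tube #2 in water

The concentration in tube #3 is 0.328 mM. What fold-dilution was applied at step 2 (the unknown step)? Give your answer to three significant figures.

Step 1: 65 μL brought to 750 μL → factor 750/65 = 11.538
Step 2: unknown factor x
Step 3: 22-fold → factor 22
Product of known-step factors = 253.85
Overall factor = 0.250 M / (0.328 mM) = 762.2
x = 762.2 / 253.85 = 3.00

3.00-fold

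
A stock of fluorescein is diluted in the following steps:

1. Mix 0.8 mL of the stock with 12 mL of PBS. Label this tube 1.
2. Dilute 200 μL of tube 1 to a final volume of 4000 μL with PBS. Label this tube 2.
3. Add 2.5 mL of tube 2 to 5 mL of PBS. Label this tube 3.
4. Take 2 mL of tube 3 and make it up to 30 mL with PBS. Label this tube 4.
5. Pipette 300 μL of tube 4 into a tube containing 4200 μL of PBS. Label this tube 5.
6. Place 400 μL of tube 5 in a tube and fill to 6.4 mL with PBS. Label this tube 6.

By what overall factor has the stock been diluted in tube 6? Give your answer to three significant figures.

Step 1: 0.8 mL + 12 mL = 12.8 mL total → factor 12.8/0.8 = 16
Step 2: 200 μL brought to 4000 μL → factor 4000/200 = 20
Step 3: 2.5 mL + 5 mL = 7.5 mL total → factor 7.5/2.5 = 3
Step 4: 2 mL brought to 30 mL → factor 30/2 = 15
Step 5: 300 μL + 4200 μL = 4500 μL total → factor 4500/300 = 15
Step 6: 400 μL brought to 6.4 mL → factor 6400/400 = 16
Overall dilution factor = 16 × 20 × 3 × 15 × 15 × 16 = 3.456 × 10^6

3.46 × 10^6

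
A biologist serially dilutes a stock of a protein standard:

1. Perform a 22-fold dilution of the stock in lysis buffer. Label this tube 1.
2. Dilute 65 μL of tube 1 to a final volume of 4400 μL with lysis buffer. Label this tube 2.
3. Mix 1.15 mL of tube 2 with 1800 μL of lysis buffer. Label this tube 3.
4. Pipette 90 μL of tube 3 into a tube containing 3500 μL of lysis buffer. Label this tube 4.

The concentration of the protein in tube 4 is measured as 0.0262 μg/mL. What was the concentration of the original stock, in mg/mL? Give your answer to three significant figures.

Step 1: 22-fold → factor 22
Step 2: 65 μL brought to 4400 μL → factor 4400/65 = 67.692
Step 3: 1.15 mL + 1800 μL = 2.95 mL total → factor 2.95/1.15 = 2.5652
Step 4: 90 μL + 3500 μL = 3590 μL total → factor 3590/90 = 39.889
Overall dilution factor = 22 × 67.692 × 2.5652 × 39.889 = 1.5238 × 10^5
Stock = 0.0262 μg/mL × 1.5238 × 10^5 = 3992 μg/mL = 3.99 mg/mL

3.99 mg/mL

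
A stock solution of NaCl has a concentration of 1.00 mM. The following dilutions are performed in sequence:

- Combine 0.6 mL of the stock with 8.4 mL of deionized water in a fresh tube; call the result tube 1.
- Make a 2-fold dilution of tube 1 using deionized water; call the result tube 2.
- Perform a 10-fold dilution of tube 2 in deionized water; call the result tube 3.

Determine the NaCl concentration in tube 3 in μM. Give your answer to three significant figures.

3.33 μM

Step 1: 0.6 mL + 8.4 mL = 9 mL total → factor 9/0.6 = 15
Step 2: 2-fold → factor 2
Step 3: 10-fold → factor 10
Overall dilution factor = 15 × 2 × 10 = 300
Final = 1.00 mM / 300 = 0.003333 mM = 3.33 μM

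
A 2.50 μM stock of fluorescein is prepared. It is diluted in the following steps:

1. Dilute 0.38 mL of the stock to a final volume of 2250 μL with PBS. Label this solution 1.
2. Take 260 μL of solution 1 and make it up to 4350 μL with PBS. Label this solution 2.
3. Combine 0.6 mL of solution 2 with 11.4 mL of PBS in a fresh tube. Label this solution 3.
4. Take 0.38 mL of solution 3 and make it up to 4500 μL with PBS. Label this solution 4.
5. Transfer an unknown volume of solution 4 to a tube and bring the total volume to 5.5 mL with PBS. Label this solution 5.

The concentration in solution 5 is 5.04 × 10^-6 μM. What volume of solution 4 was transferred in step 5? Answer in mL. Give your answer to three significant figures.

Step 1: 0.38 mL brought to 2250 μL → factor 2.25/0.38 = 5.9211
Step 2: 260 μL brought to 4350 μL → factor 4350/260 = 16.731
Step 3: 0.6 mL + 11.4 mL = 12 mL total → factor 12/0.6 = 20
Step 4: 0.38 mL brought to 4500 μL → factor 4.5/0.38 = 11.842
Step 5: v brought to 5.5 mL → factor = 5.5 mL/v
Product of known-step factors = 23462
Overall factor = 2.50 μM / (5.04 × 10^-6 μM) = 4.9603 × 10^5
Step-5 factor = 4.9603 × 10^5 / 23462 = 21.141
v = 5.5 mL / 21.141 = 0.260 mL

0.260 mL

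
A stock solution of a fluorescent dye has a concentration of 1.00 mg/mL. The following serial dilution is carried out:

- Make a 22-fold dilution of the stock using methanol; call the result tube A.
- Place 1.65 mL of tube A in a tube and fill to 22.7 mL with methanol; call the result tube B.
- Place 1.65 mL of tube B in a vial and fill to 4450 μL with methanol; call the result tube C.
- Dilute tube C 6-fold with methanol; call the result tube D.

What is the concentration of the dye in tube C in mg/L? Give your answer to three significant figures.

1.23 mg/L

Step 1: 22-fold → factor 22
Step 2: 1.65 mL brought to 22.7 mL → factor 22.7/1.65 = 13.758
Step 3: 1.65 mL brought to 4450 μL → factor 4.45/1.65 = 2.697
Dilution factor through tube C = 22 × 13.758 × 2.697 = 816.28
[tube C] = 1.00 mg/mL / 816.28 = 0.001225 mg/mL = 1.23 mg/L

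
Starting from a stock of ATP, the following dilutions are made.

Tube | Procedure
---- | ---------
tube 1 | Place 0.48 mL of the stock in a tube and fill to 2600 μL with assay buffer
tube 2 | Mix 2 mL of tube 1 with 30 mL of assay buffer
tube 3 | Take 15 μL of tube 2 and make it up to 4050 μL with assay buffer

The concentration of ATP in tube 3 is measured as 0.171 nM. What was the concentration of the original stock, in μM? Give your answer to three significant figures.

Step 1: 0.48 mL brought to 2600 μL → factor 2.6/0.48 = 5.4167
Step 2: 2 mL + 30 mL = 32 mL total → factor 32/2 = 16
Step 3: 15 μL brought to 4050 μL → factor 4050/15 = 270
Overall dilution factor = 5.4167 × 16 × 270 = 23400
Stock = 0.171 nM × 23400 = 4001 nM = 4.00 μM

4.00 μM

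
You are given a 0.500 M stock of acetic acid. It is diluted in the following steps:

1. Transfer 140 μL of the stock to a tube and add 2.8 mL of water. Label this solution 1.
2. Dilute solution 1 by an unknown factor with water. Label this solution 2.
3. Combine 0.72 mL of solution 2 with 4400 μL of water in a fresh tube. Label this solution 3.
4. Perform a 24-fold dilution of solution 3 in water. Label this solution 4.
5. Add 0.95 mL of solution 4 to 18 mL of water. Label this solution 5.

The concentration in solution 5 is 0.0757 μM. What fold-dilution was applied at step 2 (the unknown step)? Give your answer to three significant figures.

92.4-fold

Step 1: 140 μL + 2.8 mL = 2940 μL total → factor 2940/140 = 21
Step 2: unknown factor x
Step 3: 0.72 mL + 4400 μL = 5.12 mL total → factor 5.12/0.72 = 7.1111
Step 4: 24-fold → factor 24
Step 5: 0.95 mL + 18 mL = 18.95 mL total → factor 18.95/0.95 = 19.947
Product of known-step factors = 71491
Overall factor = 0.500 M / (0.0757 μM) = 6.605 × 10^6
x = 6.605 × 10^6 / 71491 = 92.4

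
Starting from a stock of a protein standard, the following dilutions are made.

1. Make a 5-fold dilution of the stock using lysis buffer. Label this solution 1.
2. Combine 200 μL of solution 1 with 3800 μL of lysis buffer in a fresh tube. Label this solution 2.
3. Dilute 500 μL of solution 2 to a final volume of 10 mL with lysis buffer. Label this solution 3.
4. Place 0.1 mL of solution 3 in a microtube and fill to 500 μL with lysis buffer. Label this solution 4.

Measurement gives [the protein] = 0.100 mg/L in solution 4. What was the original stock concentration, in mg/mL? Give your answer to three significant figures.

Step 1: 5-fold → factor 5
Step 2: 200 μL + 3800 μL = 4000 μL total → factor 4000/200 = 20
Step 3: 500 μL brought to 10 mL → factor 10000/500 = 20
Step 4: 0.1 mL brought to 500 μL → factor 0.5/0.1 = 5
Overall dilution factor = 5 × 20 × 20 × 5 = 10000
Stock = 0.100 mg/L × 10000 = 1000 mg/L = 1.00 mg/mL

1.00 mg/mL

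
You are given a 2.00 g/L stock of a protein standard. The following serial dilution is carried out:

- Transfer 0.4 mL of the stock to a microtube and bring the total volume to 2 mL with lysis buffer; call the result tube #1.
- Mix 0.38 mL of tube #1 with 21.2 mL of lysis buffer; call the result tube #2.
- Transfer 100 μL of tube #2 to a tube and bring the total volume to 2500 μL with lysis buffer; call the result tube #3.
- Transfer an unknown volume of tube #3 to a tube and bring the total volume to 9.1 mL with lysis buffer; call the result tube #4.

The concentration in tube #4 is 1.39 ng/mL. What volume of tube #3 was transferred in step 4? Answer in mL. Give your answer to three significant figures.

0.0449 mL

Step 1: 0.4 mL brought to 2 mL → factor 2/0.4 = 5
Step 2: 0.38 mL + 21.2 mL = 21.58 mL total → factor 21.58/0.38 = 56.789
Step 3: 100 μL brought to 2500 μL → factor 2500/100 = 25
Step 4: v brought to 9.1 mL → factor = 9.1 mL/v
Product of known-step factors = 7098.7
Overall factor = 2.00 g/L / (1.39 ng/mL) = 1.4388 × 10^6
Step-4 factor = 1.4388 × 10^6 / 7098.7 = 202.69
v = 9.1 mL / 202.69 = 0.0449 mL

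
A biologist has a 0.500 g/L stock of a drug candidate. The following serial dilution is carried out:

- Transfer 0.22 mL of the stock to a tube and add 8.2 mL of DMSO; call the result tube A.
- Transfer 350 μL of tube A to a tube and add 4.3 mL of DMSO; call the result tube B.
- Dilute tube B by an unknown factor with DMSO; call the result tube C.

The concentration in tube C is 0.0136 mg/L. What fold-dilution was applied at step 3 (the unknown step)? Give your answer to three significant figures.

Step 1: 0.22 mL + 8.2 mL = 8.42 mL total → factor 8.42/0.22 = 38.273
Step 2: 350 μL + 4.3 mL = 4650 μL total → factor 4650/350 = 13.286
Step 3: unknown factor x
Product of known-step factors = 508.48
Overall factor = 0.500 g/L / (0.0136 mg/L) = 36765
x = 36765 / 508.48 = 72.3

72.3-fold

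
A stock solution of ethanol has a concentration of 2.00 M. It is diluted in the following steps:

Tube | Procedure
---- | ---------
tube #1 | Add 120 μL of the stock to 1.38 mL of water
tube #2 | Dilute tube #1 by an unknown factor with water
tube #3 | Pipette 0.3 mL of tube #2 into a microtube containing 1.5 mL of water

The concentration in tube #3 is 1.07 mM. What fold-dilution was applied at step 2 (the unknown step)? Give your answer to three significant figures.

24.9-fold

Step 1: 120 μL + 1.38 mL = 1500 μL total → factor 1500/120 = 12.5
Step 2: unknown factor x
Step 3: 0.3 mL + 1.5 mL = 1.8 mL total → factor 1.8/0.3 = 6
Product of known-step factors = 75
Overall factor = 2.00 M / (1.07 mM) = 1869.2
x = 1869.2 / 75 = 24.9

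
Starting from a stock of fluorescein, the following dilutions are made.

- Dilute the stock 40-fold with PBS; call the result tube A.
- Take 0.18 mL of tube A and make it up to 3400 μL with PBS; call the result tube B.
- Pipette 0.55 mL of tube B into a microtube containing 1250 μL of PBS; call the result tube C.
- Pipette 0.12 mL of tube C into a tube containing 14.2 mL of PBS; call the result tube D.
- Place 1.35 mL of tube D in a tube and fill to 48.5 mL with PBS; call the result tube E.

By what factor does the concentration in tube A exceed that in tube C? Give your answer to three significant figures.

Step 1: 40-fold → factor 40
Step 2: 0.18 mL brought to 3400 μL → factor 3.4/0.18 = 18.889
Step 3: 0.55 mL + 1250 μL = 1.8 mL total → factor 1.8/0.55 = 3.2727
Dilution factor to tube A = 40; to tube C = 2472.7
[tube A]/[tube C] = (factor to tube C)/(factor to tube A) = 2472.7/40 = 61.8

61.8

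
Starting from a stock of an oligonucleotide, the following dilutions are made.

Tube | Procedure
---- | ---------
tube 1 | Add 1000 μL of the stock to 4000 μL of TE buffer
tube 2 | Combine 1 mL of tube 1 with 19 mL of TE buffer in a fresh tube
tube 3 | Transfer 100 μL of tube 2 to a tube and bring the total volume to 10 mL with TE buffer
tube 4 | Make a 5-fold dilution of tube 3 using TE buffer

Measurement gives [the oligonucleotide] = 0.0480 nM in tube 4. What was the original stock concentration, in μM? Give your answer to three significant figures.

2.40 μM

Step 1: 1000 μL + 4000 μL = 5000 μL total → factor 5000/1000 = 5
Step 2: 1 mL + 19 mL = 20 mL total → factor 20/1 = 20
Step 3: 100 μL brought to 10 mL → factor 10000/100 = 100
Step 4: 5-fold → factor 5
Overall dilution factor = 5 × 20 × 100 × 5 = 50000
Stock = 0.0480 nM × 50000 = 2400 nM = 2.40 μM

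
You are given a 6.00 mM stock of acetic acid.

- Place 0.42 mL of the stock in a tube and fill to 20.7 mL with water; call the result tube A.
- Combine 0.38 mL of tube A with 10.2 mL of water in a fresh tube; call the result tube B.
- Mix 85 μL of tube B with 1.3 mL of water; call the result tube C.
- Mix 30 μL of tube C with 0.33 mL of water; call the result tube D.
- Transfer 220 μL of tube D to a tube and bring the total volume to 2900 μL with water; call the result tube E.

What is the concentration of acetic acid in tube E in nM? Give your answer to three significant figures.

Step 1: 0.42 mL brought to 20.7 mL → factor 20.7/0.42 = 49.286
Step 2: 0.38 mL + 10.2 mL = 10.58 mL total → factor 10.58/0.38 = 27.842
Step 3: 85 μL + 1.3 mL = 1385 μL total → factor 1385/85 = 16.294
Step 4: 30 μL + 0.33 mL = 360 μL total → factor 360/30 = 12
Step 5: 220 μL brought to 2900 μL → factor 2900/220 = 13.182
Overall dilution factor = 49.286 × 27.842 × 16.294 × 12 × 13.182 = 3.5368 × 10^6
Final = 6.00 mM / 3.5368 × 10^6 = 1.696 × 10^-6 mM = 1.70 nM

1.70 nM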